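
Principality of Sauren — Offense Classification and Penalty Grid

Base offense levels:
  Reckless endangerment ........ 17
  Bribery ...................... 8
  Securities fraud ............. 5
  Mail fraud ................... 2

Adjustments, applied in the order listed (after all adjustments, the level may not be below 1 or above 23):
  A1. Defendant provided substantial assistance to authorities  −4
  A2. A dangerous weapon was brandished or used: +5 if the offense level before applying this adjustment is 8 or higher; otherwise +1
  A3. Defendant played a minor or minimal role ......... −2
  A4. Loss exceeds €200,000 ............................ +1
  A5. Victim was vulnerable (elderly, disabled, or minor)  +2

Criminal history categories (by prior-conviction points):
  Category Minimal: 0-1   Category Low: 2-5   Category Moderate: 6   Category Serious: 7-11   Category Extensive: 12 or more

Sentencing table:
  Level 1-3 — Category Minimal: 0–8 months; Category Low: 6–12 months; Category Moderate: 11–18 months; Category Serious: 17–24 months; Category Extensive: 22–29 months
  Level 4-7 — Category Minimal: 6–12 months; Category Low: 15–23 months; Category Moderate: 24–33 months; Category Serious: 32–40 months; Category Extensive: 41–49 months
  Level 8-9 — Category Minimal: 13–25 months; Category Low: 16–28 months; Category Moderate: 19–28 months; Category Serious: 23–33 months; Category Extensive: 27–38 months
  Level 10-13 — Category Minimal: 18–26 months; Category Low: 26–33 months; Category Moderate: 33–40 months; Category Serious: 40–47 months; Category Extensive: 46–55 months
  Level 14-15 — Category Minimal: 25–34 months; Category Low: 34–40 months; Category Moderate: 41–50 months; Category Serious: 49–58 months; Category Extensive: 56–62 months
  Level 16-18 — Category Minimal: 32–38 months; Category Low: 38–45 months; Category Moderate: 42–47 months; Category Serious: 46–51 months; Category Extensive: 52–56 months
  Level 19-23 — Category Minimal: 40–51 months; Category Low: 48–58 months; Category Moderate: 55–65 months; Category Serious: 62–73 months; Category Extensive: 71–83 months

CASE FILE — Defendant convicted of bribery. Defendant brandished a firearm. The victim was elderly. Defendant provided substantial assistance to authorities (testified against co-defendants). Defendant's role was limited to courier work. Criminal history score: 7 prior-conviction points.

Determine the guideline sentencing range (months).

Base offense level for bribery: 8.
A1 applies: 8 − 4 = 4.
A2 applies (level before this adjustment is 4 < 8, so +1): 4 + 1 = 5.
A3 applies: 5 − 2 = 3.
A4 does not apply.
A5 applies: 3 + 2 = 5.
Final offense level: 5.
Criminal history: 7 prior points → Category Serious (7-11).
Level 5 falls in the 4-7 band.
Grid: Level 4-7 × Category Serious = 32-40 months.

32-40 months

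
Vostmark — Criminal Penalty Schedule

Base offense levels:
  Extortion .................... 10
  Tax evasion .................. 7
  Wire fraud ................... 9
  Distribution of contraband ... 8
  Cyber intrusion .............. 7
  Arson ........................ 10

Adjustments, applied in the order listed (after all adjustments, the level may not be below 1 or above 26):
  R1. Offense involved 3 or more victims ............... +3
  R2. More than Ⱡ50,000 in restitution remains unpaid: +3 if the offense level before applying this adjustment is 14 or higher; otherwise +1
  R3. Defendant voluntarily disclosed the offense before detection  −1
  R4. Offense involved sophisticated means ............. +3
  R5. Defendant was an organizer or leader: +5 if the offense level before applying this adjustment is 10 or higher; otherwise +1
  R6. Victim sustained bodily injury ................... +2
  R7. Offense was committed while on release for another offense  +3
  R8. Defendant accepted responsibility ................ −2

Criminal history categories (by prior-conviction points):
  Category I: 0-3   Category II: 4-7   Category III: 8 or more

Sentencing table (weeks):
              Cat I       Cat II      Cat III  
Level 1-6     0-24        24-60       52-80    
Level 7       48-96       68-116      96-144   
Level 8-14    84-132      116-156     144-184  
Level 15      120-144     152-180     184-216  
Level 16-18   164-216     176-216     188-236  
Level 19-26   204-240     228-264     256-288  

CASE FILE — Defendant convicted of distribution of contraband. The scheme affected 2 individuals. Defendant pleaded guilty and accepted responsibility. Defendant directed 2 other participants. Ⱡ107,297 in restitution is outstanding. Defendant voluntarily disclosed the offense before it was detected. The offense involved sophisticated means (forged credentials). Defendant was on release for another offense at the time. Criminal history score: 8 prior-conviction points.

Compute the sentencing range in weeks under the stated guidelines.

188-236 weeks

Base offense level for distribution of contraband: 8.
R2 applies (level before this adjustment is 8 < 14, so +1): 8 + 1 = 9.
R3 applies: 9 − 1 = 8.
R4 applies: 8 + 3 = 11.
R5 applies (level before this adjustment is 11 ≥ 10, so +5): 11 + 5 = 16.
R6 does not apply.
R7 applies: 16 + 3 = 19.
R8 applies: 19 − 2 = 17.
Final offense level: 17.
Criminal history: 8 prior points → Category III (8+).
Level 17 falls in the 16-18 band.
Grid: Level 16-18 × Category III = 188-236 weeks.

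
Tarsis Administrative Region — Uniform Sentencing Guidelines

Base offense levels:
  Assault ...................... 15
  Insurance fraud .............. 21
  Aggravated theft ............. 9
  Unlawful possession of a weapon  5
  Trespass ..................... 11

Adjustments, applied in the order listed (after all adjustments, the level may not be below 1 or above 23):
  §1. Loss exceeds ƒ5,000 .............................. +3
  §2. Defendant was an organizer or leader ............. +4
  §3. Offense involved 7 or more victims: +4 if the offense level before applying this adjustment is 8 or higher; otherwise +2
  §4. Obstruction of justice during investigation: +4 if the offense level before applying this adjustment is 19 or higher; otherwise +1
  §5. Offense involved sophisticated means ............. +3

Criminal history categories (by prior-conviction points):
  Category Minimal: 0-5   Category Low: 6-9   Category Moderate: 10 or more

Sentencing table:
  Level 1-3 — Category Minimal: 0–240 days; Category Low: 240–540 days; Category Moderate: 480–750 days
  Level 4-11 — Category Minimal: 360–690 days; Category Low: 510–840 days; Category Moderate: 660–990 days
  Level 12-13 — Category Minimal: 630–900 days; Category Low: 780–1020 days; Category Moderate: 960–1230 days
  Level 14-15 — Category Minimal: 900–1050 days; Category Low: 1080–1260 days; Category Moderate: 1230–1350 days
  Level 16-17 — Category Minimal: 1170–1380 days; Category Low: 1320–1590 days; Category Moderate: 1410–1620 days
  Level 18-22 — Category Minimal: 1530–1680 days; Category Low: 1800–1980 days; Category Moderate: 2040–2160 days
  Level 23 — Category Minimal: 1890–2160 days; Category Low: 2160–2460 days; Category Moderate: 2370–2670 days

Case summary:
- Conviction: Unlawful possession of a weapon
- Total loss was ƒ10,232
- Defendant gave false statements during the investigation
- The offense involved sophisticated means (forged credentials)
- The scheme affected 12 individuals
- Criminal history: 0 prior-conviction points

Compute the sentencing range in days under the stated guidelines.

1170-1380 days

Base offense level for unlawful possession of a weapon: 5.
§1 applies: 5 + 3 = 8.
§3 applies (level before this adjustment is 8 ≥ 8, so +4): 8 + 4 = 12.
§4 applies (level before this adjustment is 12 < 19, so +1): 12 + 1 = 13.
§5 applies: 13 + 3 = 16.
Final offense level: 16.
Criminal history: 0 prior points → Category Minimal (0-5).
Level 16 falls in the 16-17 band.
Grid: Level 16-17 × Category Minimal = 1170-1380 days.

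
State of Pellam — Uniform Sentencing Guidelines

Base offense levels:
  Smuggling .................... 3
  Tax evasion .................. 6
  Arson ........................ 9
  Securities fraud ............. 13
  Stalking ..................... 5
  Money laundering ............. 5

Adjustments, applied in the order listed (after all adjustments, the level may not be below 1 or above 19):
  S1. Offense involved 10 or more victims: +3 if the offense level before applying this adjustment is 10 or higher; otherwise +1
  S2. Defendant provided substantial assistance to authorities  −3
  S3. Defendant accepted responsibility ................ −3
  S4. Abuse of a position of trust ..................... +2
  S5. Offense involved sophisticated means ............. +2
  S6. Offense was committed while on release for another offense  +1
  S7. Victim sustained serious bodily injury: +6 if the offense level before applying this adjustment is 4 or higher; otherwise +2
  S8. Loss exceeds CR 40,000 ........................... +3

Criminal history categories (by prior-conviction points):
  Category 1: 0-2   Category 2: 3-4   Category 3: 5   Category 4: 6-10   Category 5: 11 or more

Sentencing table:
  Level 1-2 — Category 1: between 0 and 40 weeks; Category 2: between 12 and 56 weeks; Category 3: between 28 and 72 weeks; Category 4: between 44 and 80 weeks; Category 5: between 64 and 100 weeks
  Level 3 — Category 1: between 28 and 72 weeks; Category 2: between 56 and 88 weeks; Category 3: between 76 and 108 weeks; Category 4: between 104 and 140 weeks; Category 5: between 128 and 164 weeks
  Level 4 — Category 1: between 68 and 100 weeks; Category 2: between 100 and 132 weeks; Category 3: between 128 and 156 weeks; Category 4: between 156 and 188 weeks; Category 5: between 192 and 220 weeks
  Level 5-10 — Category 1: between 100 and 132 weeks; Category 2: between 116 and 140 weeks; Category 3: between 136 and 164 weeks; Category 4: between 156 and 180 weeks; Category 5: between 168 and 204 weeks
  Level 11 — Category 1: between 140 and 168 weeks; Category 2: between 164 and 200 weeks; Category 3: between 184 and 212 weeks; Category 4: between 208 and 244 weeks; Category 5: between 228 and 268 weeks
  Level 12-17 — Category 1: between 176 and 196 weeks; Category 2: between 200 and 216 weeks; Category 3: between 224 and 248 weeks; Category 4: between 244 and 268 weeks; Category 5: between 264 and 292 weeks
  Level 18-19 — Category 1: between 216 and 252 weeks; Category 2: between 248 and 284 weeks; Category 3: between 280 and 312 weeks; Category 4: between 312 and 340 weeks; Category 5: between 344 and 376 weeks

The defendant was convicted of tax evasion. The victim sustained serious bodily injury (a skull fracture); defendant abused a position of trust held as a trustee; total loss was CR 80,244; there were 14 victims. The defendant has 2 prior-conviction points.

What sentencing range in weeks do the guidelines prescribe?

Base offense level for tax evasion: 6.
S1 applies (level before this adjustment is 6 < 10, so +1): 6 + 1 = 7.
S2 does not apply.
S3 does not apply.
S4 applies: 7 + 2 = 9.
S5 does not apply.
S6 does not apply.
S7 applies (level before this adjustment is 9 ≥ 4, so +6): 9 + 6 = 15.
S8 applies: 15 + 3 = 18.
Final offense level: 18.
Criminal history: 2 prior points → Category 1 (0-2).
Level 18 falls in the 18-19 band.
Grid: Level 18-19 × Category 1 = 216-252 weeks.

216-252 weeks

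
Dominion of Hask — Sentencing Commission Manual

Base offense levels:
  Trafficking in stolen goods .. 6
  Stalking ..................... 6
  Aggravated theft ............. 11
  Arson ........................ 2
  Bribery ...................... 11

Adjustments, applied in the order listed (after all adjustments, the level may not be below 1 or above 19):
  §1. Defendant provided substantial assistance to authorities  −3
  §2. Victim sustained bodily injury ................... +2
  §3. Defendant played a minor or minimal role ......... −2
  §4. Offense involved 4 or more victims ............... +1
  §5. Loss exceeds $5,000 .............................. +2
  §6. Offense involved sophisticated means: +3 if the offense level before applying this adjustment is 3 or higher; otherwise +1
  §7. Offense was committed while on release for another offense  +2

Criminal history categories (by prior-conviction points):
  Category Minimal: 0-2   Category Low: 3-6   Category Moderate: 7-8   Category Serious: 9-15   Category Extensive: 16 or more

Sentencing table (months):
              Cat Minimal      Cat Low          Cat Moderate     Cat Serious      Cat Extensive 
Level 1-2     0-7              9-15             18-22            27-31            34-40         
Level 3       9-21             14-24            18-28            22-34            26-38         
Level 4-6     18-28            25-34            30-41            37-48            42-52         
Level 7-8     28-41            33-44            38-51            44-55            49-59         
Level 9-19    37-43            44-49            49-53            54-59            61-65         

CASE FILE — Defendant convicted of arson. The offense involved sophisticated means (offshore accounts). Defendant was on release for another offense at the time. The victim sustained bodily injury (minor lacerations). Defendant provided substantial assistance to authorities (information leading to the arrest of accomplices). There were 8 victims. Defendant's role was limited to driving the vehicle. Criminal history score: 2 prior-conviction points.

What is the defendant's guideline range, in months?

9-21 months

Base offense level for arson: 2.
§1 applies: 2 − 3 = -1.
§2 applies: -1 + 2 = 1.
§3 applies: 1 − 2 = -1.
§4 applies: -1 + 1 = 0.
§5 does not apply.
§6 applies (level before this adjustment is 0 < 3, so +1): 0 + 1 = 1.
§7 applies: 1 + 2 = 3.
Final offense level: 3.
Criminal history: 2 prior points → Category Minimal (0-2).
Level 3 falls in the 3 band.
Grid: Level 3 × Category Minimal = 9-21 months.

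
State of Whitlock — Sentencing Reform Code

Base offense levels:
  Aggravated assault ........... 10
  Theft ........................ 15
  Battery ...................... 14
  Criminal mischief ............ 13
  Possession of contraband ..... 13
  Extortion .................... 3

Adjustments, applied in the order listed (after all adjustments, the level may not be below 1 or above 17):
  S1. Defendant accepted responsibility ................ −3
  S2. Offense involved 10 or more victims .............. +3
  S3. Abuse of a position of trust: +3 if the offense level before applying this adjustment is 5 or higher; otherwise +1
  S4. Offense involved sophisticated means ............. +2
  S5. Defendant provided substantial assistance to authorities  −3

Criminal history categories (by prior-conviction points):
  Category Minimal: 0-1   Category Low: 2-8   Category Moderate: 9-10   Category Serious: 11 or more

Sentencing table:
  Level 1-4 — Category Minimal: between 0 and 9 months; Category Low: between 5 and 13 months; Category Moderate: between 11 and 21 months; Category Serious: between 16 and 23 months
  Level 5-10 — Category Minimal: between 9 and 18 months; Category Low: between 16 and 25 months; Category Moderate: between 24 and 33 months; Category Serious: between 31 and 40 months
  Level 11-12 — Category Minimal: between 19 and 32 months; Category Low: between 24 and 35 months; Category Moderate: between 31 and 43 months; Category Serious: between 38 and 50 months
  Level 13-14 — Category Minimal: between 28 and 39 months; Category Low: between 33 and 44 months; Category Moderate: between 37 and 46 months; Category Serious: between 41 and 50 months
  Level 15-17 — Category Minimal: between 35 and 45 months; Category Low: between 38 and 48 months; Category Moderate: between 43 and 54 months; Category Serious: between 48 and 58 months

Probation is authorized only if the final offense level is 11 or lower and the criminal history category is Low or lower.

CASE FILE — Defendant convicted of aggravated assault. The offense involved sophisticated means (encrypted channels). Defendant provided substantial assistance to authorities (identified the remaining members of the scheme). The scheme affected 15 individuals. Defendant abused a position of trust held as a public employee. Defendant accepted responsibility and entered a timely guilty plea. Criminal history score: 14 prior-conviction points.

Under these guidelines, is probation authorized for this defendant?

No

Base offense level for aggravated assault: 10.
S1 applies: 10 − 3 = 7.
S2 applies: 7 + 3 = 10.
S3 applies (level before this adjustment is 10 ≥ 5, so +3): 10 + 3 = 13.
S4 applies: 13 + 2 = 15.
S5 applies: 15 − 3 = 12.
Final offense level: 12.
Criminal history: 14 prior points → Category Serious (11+).
Level 12 falls in the 11-12 band.
Grid: Level 11-12 × Category Serious = 38-50 months.
Probation check: level 12 > 11 and category Serious > Low → not eligible.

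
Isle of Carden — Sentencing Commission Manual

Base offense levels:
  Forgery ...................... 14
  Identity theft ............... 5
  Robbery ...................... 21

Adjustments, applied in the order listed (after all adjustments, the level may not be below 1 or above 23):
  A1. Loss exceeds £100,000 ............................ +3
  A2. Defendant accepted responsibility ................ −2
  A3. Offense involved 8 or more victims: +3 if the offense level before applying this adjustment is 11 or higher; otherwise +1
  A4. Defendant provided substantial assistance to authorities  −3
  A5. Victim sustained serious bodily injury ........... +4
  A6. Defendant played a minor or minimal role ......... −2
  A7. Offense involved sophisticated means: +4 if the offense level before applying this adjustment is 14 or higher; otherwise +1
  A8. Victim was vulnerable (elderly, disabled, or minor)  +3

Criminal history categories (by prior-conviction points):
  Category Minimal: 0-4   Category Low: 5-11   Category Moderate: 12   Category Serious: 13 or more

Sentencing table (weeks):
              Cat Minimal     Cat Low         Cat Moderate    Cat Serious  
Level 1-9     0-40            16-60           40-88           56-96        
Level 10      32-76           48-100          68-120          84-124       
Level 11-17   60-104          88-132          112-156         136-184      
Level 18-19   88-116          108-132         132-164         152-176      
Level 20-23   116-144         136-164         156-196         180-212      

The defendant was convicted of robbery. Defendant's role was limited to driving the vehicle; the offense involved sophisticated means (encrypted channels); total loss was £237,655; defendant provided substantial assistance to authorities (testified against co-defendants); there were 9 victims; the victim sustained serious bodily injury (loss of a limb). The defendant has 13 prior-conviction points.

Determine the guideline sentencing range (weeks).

Base offense level for robbery: 21.
A1 applies: 21 + 3 = 24.
A3 applies (level before this adjustment is 24 ≥ 11, so +3): 24 + 3 = 27.
A4 applies: 27 − 3 = 24.
A5 applies: 24 + 4 = 28.
A6 applies: 28 − 2 = 26.
A7 applies (level before this adjustment is 26 ≥ 14, so +4): 26 + 4 = 30.
A8 does not apply.
Level 30 exceeds the maximum of 23; capped at 23.
Final offense level: 23.
Criminal history: 13 prior points → Category Serious (13+).
Level 23 falls in the 20-23 band.
Grid: Level 20-23 × Category Serious = 180-212 weeks.

180-212 weeks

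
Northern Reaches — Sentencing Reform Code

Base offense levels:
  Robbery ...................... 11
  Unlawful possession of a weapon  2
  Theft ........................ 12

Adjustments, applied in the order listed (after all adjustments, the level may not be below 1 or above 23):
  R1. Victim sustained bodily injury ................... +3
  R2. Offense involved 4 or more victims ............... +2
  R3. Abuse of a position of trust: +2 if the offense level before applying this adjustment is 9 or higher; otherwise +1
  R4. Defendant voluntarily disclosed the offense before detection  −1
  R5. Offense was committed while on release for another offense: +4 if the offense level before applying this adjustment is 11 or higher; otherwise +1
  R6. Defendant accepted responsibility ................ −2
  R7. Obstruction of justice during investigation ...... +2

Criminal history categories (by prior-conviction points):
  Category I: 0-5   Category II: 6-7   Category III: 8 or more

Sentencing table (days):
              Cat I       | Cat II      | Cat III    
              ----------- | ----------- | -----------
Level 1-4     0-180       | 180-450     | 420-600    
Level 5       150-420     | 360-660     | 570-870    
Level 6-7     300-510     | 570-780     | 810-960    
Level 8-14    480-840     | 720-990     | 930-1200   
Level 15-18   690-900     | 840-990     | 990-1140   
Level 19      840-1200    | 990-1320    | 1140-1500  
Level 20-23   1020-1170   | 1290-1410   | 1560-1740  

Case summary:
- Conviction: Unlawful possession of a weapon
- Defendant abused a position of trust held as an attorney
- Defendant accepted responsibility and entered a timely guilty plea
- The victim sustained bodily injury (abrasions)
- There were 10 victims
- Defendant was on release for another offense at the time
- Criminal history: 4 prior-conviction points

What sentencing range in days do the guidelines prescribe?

Base offense level for unlawful possession of a weapon: 2.
R1 applies: 2 + 3 = 5.
R2 applies: 5 + 2 = 7.
R3 applies (level before this adjustment is 7 < 9, so +1): 7 + 1 = 8.
R4 does not apply.
R5 applies (level before this adjustment is 8 < 11, so +1): 8 + 1 = 9.
R6 applies: 9 − 2 = 7.
Final offense level: 7.
Criminal history: 4 prior points → Category I (0-5).
Level 7 falls in the 6-7 band.
Grid: Level 6-7 × Category I = 300-510 days.

300-510 days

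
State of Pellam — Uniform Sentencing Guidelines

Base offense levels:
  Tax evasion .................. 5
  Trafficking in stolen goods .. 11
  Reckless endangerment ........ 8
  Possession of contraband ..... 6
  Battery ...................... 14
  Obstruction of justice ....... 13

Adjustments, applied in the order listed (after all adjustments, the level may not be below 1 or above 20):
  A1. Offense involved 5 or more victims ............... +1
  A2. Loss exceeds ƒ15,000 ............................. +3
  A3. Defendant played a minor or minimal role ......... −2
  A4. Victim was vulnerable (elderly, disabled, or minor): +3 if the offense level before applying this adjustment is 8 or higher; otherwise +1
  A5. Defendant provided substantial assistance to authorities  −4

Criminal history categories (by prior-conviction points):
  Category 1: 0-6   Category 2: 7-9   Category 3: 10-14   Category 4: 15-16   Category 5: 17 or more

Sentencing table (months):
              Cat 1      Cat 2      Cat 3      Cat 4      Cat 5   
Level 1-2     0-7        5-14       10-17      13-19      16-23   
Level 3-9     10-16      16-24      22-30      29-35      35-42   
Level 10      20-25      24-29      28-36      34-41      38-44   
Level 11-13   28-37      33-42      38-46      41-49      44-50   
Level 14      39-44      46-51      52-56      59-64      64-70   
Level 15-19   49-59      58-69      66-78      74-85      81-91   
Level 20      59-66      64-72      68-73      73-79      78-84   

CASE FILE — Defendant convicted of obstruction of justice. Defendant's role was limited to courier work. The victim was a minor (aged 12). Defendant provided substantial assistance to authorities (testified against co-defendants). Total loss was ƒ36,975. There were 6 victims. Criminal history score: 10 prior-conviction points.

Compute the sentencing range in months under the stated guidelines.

Base offense level for obstruction of justice: 13.
A1 applies: 13 + 1 = 14.
A2 applies: 14 + 3 = 17.
A3 applies: 17 − 2 = 15.
A4 applies (level before this adjustment is 15 ≥ 8, so +3): 15 + 3 = 18.
A5 applies: 18 − 4 = 14.
Final offense level: 14.
Criminal history: 10 prior points → Category 3 (10-14).
Level 14 falls in the 14 band.
Grid: Level 14 × Category 3 = 52-56 months.

52-56 months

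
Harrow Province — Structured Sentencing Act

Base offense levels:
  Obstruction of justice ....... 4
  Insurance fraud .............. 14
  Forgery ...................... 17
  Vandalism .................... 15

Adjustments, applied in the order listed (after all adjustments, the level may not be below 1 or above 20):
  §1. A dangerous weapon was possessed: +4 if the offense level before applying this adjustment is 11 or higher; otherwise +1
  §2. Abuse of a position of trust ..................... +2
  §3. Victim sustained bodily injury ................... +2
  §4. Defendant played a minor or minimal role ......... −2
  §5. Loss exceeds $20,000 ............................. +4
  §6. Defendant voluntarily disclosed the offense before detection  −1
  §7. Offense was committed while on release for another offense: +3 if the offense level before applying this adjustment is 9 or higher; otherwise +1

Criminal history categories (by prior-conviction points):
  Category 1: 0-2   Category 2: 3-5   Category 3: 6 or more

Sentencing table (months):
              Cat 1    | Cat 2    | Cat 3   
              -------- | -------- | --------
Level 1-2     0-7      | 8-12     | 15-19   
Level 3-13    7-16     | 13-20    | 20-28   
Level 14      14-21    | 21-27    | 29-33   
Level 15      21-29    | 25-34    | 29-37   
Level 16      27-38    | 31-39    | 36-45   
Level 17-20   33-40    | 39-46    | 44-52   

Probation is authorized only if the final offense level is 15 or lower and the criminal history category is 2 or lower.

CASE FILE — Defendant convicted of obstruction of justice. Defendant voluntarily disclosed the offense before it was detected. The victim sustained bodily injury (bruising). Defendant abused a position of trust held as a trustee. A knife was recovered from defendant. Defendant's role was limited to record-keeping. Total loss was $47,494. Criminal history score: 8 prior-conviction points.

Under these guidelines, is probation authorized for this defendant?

No

Base offense level for obstruction of justice: 4.
§1 applies (level before this adjustment is 4 < 11, so +1): 4 + 1 = 5.
§2 applies: 5 + 2 = 7.
§3 applies: 7 + 2 = 9.
§4 applies: 9 − 2 = 7.
§5 applies: 7 + 4 = 11.
§6 applies: 11 − 1 = 10.
§7 does not apply.
Final offense level: 10.
Criminal history: 8 prior points → Category 3 (6+).
Level 10 falls in the 3-13 band.
Grid: Level 3-13 × Category 3 = 20-28 months.
Probation check: level 10 ≤ 15 and category 3 > 2 → not eligible.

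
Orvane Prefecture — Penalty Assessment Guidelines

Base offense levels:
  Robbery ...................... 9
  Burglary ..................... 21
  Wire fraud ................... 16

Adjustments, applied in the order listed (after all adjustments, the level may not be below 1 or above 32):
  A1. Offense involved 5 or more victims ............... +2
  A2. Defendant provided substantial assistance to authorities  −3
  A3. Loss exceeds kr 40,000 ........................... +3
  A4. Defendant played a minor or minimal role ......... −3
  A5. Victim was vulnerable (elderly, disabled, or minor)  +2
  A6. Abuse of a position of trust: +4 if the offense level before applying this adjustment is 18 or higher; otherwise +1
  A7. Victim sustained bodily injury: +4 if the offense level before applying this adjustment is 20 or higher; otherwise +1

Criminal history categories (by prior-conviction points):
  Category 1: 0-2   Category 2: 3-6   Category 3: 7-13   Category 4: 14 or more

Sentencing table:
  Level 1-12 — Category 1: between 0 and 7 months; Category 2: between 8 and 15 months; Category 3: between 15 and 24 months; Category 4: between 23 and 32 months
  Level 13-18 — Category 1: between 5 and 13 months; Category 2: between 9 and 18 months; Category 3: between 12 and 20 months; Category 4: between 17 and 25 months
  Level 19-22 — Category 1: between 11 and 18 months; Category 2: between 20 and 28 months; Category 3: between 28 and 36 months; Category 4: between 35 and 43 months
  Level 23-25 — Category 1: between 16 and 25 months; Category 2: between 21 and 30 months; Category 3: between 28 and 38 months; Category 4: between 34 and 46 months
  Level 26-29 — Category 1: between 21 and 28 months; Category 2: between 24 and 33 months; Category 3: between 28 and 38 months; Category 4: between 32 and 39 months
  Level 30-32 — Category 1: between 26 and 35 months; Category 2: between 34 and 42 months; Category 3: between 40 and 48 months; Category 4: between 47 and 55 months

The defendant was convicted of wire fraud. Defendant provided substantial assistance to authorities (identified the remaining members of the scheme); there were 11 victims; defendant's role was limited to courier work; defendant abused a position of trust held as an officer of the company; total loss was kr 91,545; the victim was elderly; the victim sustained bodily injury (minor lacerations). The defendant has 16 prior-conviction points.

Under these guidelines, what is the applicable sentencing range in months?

35-43 months

Base offense level for wire fraud: 16.
A1 applies: 16 + 2 = 18.
A2 applies: 18 − 3 = 15.
A3 applies: 15 + 3 = 18.
A4 applies: 18 − 3 = 15.
A5 applies: 15 + 2 = 17.
A6 applies (level before this adjustment is 17 < 18, so +1): 17 + 1 = 18.
A7 applies (level before this adjustment is 18 < 20, so +1): 18 + 1 = 19.
Final offense level: 19.
Criminal history: 16 prior points → Category 4 (14+).
Level 19 falls in the 19-22 band.
Grid: Level 19-22 × Category 4 = 35-43 months.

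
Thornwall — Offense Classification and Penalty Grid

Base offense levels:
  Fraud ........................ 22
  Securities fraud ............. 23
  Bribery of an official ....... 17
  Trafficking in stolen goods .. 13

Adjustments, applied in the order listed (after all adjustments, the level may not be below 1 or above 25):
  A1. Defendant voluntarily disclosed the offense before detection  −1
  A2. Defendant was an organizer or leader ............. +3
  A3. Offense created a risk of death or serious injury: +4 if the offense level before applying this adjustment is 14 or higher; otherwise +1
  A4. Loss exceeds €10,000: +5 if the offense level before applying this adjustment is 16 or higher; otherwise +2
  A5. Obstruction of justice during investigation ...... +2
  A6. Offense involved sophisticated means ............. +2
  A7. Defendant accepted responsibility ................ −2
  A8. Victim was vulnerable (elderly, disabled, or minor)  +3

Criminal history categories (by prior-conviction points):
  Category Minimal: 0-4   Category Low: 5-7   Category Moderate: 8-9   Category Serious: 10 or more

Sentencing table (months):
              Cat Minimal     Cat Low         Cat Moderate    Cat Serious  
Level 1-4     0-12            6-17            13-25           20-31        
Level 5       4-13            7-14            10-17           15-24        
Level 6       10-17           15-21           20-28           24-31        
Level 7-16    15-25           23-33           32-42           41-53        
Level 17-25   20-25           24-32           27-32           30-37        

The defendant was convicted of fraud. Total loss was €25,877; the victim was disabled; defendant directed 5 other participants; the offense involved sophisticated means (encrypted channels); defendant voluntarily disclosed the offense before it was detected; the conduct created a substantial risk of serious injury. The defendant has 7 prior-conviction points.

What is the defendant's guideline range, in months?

24-32 months

Base offense level for fraud: 22.
A1 applies: 22 − 1 = 21.
A2 applies: 21 + 3 = 24.
A3 applies (level before this adjustment is 24 ≥ 14, so +4): 24 + 4 = 28.
A4 applies (level before this adjustment is 28 ≥ 16, so +5): 28 + 5 = 33.
A6 applies: 33 + 2 = 35.
A8 applies: 35 + 3 = 38.
Level 38 exceeds the maximum of 25; capped at 25.
Final offense level: 25.
Criminal history: 7 prior points → Category Low (5-7).
Level 25 falls in the 17-25 band.
Grid: Level 17-25 × Category Low = 24-32 months.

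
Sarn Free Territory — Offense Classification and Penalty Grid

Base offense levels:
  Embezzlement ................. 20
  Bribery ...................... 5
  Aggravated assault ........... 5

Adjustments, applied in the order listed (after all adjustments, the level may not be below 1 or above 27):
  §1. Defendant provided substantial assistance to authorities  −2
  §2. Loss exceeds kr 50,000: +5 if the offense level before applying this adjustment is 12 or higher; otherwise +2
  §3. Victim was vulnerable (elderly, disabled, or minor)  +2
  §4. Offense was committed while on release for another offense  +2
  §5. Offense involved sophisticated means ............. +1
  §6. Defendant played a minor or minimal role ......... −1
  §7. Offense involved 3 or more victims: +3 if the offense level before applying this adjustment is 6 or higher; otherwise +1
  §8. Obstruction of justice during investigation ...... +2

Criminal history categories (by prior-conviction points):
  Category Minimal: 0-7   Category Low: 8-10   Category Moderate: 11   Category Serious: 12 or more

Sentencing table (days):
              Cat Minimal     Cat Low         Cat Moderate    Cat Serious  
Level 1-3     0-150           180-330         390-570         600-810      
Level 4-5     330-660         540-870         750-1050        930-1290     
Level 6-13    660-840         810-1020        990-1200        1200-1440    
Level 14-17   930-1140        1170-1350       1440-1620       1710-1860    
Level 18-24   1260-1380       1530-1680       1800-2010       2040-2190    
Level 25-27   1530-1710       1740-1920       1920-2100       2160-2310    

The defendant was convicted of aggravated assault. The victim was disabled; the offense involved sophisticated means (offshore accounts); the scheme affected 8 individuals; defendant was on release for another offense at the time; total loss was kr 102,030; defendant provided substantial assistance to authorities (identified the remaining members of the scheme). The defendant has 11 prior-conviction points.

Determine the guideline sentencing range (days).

990-1200 days

Base offense level for aggravated assault: 5.
§1 applies: 5 − 2 = 3.
§2 applies (level before this adjustment is 3 < 12, so +2): 3 + 2 = 5.
§3 applies: 5 + 2 = 7.
§4 applies: 7 + 2 = 9.
§5 applies: 9 + 1 = 10.
§7 applies (level before this adjustment is 10 ≥ 6, so +3): 10 + 3 = 13.
Final offense level: 13.
Criminal history: 11 prior points → Category Moderate (11).
Level 13 falls in the 6-13 band.
Grid: Level 6-13 × Category Moderate = 990-1200 days.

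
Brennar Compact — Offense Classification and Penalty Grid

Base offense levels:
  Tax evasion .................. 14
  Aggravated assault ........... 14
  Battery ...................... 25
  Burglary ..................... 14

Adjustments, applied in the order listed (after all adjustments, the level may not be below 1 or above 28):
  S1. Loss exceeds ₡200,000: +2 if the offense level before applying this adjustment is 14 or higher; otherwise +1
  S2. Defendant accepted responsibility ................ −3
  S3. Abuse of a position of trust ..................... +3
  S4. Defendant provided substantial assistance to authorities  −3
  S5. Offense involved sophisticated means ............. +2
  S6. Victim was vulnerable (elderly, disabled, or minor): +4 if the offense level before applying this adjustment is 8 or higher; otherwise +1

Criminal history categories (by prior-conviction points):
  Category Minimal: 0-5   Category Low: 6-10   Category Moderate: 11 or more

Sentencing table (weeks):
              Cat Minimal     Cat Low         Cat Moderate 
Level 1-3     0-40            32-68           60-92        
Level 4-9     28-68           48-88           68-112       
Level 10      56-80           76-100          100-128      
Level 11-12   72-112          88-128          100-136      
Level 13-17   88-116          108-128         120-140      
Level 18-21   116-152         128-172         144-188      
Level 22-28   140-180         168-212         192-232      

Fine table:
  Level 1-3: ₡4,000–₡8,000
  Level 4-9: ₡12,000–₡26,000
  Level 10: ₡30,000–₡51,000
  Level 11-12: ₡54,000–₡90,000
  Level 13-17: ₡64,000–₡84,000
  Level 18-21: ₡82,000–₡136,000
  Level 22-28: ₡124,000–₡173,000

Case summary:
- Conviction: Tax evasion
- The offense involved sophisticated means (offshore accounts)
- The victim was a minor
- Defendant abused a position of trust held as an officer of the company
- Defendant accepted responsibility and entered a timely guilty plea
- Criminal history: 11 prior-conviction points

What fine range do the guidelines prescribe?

₡82,000–₡136,000

Base offense level for tax evasion: 14.
S1 does not apply.
S2 applies: 14 − 3 = 11.
S3 applies: 11 + 3 = 14.
S4 does not apply.
S5 applies: 14 + 2 = 16.
S6 applies (level before this adjustment is 16 ≥ 8, so +4): 16 + 4 = 20.
Final offense level: 20.
Level 20 falls in the 18-21 band.
Fine table: Level 18-21 → ₡82,000–₡136,000.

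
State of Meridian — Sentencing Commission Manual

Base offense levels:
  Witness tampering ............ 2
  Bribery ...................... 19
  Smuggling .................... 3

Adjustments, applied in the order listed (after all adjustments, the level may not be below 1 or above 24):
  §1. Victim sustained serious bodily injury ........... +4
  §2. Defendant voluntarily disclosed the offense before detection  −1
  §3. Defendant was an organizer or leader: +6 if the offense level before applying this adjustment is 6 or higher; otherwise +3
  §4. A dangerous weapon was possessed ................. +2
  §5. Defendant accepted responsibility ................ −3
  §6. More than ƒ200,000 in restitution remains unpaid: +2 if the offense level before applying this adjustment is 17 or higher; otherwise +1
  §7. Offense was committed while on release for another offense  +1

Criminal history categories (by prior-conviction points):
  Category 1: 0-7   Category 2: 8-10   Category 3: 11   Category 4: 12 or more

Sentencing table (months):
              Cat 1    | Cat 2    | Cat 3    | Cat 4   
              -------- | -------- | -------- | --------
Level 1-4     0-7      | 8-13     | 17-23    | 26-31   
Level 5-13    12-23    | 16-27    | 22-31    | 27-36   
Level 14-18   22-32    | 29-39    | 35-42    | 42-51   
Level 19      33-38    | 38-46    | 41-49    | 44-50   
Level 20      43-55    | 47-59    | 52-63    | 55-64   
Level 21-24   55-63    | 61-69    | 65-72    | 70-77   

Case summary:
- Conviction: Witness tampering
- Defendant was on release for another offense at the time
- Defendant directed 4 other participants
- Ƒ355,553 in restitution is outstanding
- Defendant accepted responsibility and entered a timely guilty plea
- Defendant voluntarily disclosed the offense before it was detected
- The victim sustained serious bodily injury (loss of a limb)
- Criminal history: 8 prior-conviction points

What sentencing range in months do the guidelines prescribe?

16-27 months

Base offense level for witness tampering: 2.
§1 applies: 2 + 4 = 6.
§2 applies: 6 − 1 = 5.
§3 applies (level before this adjustment is 5 < 6, so +3): 5 + 3 = 8.
§4 does not apply.
§5 applies: 8 − 3 = 5.
§6 applies (level before this adjustment is 5 < 17, so +1): 5 + 1 = 6.
§7 applies: 6 + 1 = 7.
Final offense level: 7.
Criminal history: 8 prior points → Category 2 (8-10).
Level 7 falls in the 5-13 band.
Grid: Level 5-13 × Category 2 = 16-27 months.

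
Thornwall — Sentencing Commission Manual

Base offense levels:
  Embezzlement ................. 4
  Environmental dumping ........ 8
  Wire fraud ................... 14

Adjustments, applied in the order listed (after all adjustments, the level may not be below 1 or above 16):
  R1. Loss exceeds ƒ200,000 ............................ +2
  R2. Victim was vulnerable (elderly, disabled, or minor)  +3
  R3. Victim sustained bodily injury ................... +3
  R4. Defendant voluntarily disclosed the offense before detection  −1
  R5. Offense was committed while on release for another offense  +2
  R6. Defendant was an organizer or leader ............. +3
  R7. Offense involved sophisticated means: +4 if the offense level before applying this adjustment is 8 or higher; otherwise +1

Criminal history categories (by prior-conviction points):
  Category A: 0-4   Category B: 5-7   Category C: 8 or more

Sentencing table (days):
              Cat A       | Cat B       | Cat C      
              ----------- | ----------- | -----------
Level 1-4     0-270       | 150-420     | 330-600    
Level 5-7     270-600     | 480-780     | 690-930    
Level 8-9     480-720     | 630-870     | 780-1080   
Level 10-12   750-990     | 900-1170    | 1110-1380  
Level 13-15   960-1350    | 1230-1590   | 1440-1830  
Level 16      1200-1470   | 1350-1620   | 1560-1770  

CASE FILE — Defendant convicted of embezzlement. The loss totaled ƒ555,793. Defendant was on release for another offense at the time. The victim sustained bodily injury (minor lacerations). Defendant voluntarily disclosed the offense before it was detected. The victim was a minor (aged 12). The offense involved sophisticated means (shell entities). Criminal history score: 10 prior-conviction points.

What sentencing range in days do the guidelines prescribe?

1560-1770 days

Base offense level for embezzlement: 4.
R1 applies: 4 + 2 = 6.
R2 applies: 6 + 3 = 9.
R3 applies: 9 + 3 = 12.
R4 applies: 12 − 1 = 11.
R5 applies: 11 + 2 = 13.
R7 applies (level before this adjustment is 13 ≥ 8, so +4): 13 + 4 = 17.
Level 17 exceeds the maximum of 16; capped at 16.
Final offense level: 16.
Criminal history: 10 prior points → Category C (8+).
Level 16 falls in the 16 band.
Grid: Level 16 × Category C = 1560-1770 days.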